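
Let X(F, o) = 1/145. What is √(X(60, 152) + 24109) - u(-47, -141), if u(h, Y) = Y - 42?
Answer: 183 + √506891870/145 ≈ 338.27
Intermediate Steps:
X(F, o) = 1/145
u(h, Y) = -42 + Y
√(X(60, 152) + 24109) - u(-47, -141) = √(1/145 + 24109) - (-42 - 141) = √(3495806/145) - 1*(-183) = √506891870/145 + 183 = 183 + √506891870/145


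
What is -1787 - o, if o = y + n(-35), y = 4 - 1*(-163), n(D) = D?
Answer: -1919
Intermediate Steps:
y = 167 (y = 4 + 163 = 167)
o = 132 (o = 167 - 35 = 132)
-1787 - o = -1787 - 1*132 = -1787 - 132 = -1919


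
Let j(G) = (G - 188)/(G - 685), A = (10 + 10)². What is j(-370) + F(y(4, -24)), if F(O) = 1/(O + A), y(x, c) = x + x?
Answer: 228719/430440 ≈ 0.53136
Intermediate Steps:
A = 400 (A = 20² = 400)
y(x, c) = 2*x
j(G) = (-188 + G)/(-685 + G)
F(O) = 1/(400 + O) (F(O) = 1/(O + 400) = 1/(400 + O))
j(-370) + F(y(4, -24)) = (-188 - 370)/(-685 - 370) + 1/(400 + 2*4) = -558/(-1055) + 1/(400 + 8) = -1/1055*(-558) + 1/408 = 558/1055 + 1/408 = 228719/430440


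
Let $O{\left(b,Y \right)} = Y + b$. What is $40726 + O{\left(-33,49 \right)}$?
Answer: $40742$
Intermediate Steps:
$40726 + O{\left(-33,49 \right)} = 40726 + \left(49 - 33\right) = 40726 + 16 = 40742$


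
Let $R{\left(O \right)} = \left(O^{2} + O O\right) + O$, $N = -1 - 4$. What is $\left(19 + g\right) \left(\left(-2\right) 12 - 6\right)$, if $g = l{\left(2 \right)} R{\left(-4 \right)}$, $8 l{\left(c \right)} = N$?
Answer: $-45$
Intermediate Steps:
$N = -5$
$R{\left(O \right)} = O + 2 O^{2}$ ($R{\left(O \right)} = \left(O^{2} + O^{2}\right) + O = 2 O^{2} + O = O + 2 O^{2}$)
$l{\left(c \right)} = - \frac{5}{8}$ ($l{\left(c \right)} = \frac{1}{8} \left(-5\right) = - \frac{5}{8}$)
$g = - \frac{35}{2}$ ($g = - \frac{5 \left(- 4 \left(1 + 2 \left(-4\right)\right)\right)}{8} = - \frac{5 \left(- 4 \left(1 - 8\right)\right)}{8} = - \frac{5 \left(\left(-4\right) \left(-7\right)\right)}{8} = \left(- \frac{5}{8}\right) 28 = - \frac{35}{2} \approx -17.5$)
$\left(19 + g\right) \left(\left(-2\right) 12 - 6\right) = \left(19 - \frac{35}{2}\right) \left(\left(-2\right) 12 - 6\right) = \frac{3 \left(-24 - 6\right)}{2} = \frac{3}{2} \left(-30\right) = -45$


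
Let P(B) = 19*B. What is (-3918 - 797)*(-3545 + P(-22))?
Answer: 18685545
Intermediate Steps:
(-3918 - 797)*(-3545 + P(-22)) = (-3918 - 797)*(-3545 + 19*(-22)) = -4715*(-3545 - 418) = -4715*(-3963) = 18685545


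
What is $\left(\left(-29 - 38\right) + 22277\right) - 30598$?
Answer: $-8388$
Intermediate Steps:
$\left(\left(-29 - 38\right) + 22277\right) - 30598 = \left(-67 + 22277\right) - 30598 = 22210 - 30598 = -8388$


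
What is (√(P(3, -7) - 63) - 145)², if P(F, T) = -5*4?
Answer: (145 - I*√83)² ≈ 20942.0 - 2642.0*I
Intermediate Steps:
P(F, T) = -20
(√(P(3, -7) - 63) - 145)² = (√(-20 - 63) - 145)² = (√(-83) - 145)² = (I*√83 - 145)² = (-145 + I*√83)²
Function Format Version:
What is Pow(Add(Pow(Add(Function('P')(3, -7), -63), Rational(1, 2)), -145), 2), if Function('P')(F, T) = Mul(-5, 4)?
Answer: Pow(Add(145, Mul(-1, I, Pow(83, Rational(1, 2)))), 2) ≈ Add(20942., Mul(-2642.0, I))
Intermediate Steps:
Function('P')(F, T) = -20
Pow(Add(Pow(Add(Function('P')(3, -7), -63), Rational(1, 2)), -145), 2) = Pow(Add(Pow(Add(-20, -63), Rational(1, 2)), -145), 2) = Pow(Add(Pow(-83, Rational(1, 2)), -145), 2) = Pow(Add(Mul(I, Pow(83, Rational(1, 2))), -145), 2) = Pow(Add(-145, Mul(I, Pow(83, Rational(1, 2)))), 2)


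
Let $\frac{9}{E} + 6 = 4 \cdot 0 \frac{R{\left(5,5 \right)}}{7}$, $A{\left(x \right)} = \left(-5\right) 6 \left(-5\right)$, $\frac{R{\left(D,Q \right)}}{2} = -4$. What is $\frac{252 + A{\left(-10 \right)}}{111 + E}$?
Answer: $\frac{268}{73} \approx 3.6712$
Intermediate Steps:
$R{\left(D,Q \right)} = -8$ ($R{\left(D,Q \right)} = 2 \left(-4\right) = -8$)
$A{\left(x \right)} = 150$ ($A{\left(x \right)} = \left(-30\right) \left(-5\right) = 150$)
$E = - \frac{3}{2}$ ($E = \frac{9}{-6 + 4 \cdot 0 \left(- \frac{8}{7}\right)} = \frac{9}{-6 + 0 \left(\left(-8\right) \frac{1}{7}\right)} = \frac{9}{-6 + 0 \left(- \frac{8}{7}\right)} = \frac{9}{-6 + 0} = \frac{9}{-6} = 9 \left(- \frac{1}{6}\right) = - \frac{3}{2} \approx -1.5$)
$\frac{252 + A{\left(-10 \right)}}{111 + E} = \frac{252 + 150}{111 - \frac{3}{2}} = \frac{402}{\frac{219}{2}} = 402 \cdot \frac{2}{219} = \frac{268}{73}$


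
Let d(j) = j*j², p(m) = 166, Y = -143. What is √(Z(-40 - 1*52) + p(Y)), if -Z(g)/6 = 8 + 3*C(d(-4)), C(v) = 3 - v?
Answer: 8*I*√17 ≈ 32.985*I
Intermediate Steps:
d(j) = j³
Z(g) = -1254 (Z(g) = -6*(8 + 3*(3 - 1*(-4)³)) = -6*(8 + 3*(3 - 1*(-64))) = -6*(8 + 3*(3 + 64)) = -6*(8 + 3*67) = -6*(8 + 201) = -6*209 = -1254)
√(Z(-40 - 1*52) + p(Y)) = √(-1254 + 166) = √(-1088) = 8*I*√17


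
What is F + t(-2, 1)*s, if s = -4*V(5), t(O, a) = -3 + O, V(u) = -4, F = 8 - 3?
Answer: -75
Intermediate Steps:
F = 5
s = 16 (s = -4*(-4) = 16)
F + t(-2, 1)*s = 5 + (-3 - 2)*16 = 5 - 5*16 = 5 - 80 = -75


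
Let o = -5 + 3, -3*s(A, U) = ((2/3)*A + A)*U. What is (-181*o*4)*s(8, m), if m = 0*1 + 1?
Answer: -57920/9 ≈ -6435.6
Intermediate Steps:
m = 1 (m = 0 + 1 = 1)
s(A, U) = -5*A*U/9 (s(A, U) = -((2/3)*A + A)*U/3 = -((2*(⅓))*A + A)*U/3 = -(2*A/3 + A)*U/3 = -5*A/3*U/3 = -5*A*U/9)
o = -2
(-181*o*4)*s(8, m) = (-(-362)*4)*(-5/9*8*1) = -181*(-8)*(-40/9) = 1448*(-40/9) = -57920/9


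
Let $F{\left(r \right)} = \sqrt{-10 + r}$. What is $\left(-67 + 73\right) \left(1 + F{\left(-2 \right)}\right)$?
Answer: $6 + 12 i \sqrt{3} \approx 6.0 + 20.785 i$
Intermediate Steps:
$\left(-67 + 73\right) \left(1 + F{\left(-2 \right)}\right) = \left(-67 + 73\right) \left(1 + \sqrt{-10 - 2}\right) = 6 \left(1 + \sqrt{-12}\right) = 6 \left(1 + 2 i \sqrt{3}\right) = 6 + 12 i \sqrt{3}$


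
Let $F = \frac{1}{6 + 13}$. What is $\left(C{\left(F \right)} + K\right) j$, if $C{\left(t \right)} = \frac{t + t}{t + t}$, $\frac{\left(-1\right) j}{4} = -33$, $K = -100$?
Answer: $-13068$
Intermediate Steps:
$j = 132$ ($j = \left(-4\right) \left(-33\right) = 132$)
$F = \frac{1}{19} \approx 0.052632$
$C{\left(t \right)} = 1$ ($C{\left(t \right)} = \frac{2 t}{2 t} = 2 t \frac{1}{2 t} = 1$)
$\left(C{\left(F \right)} + K\right) j = \left(1 - 100\right) 132 = \left(-99\right) 132 = -13068$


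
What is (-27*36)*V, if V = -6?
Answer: 5832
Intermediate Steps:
(-27*36)*V = -27*36*(-6) = -972*(-6) = 5832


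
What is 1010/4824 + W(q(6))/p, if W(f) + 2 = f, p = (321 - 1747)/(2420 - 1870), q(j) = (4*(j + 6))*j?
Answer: -189343735/1719756 ≈ -110.10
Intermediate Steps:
q(j) = j*(24 + 4*j) (q(j) = (4*(6 + j))*j = (24 + 4*j)*j = j*(24 + 4*j))
p = -713/275 (p = -1426/550 = -1426*1/550 = -713/275 ≈ -2.5927)
W(f) = -2 + f
1010/4824 + W(q(6))/p = 1010/4824 + (-2 + 4*6*(6 + 6))/(-713/275) = 1010*(1/4824) + (-2 + 4*6*12)*(-275/713) = 505/2412 + (-2 + 288)*(-275/713) = 505/2412 + 286*(-275/713) = 505/2412 - 78650/713 = -189343735/1719756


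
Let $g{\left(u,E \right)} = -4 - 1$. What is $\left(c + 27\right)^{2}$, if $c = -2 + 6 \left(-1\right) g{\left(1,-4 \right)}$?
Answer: $3025$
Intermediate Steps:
$g{\left(u,E \right)} = -5$ ($g{\left(u,E \right)} = -4 - 1 = -5$)
$c = 28$ ($c = -2 + 6 \left(-1\right) \left(-5\right) = -2 - -30 = -2 + 30 = 28$)
$\left(c + 27\right)^{2} = \left(28 + 27\right)^{2} = 55^{2} = 3025$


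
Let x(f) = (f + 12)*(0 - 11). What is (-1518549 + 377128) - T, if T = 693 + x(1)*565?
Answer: -1061319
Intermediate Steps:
x(f) = -132 - 11*f (x(f) = (12 + f)*(-11) = -132 - 11*f)
T = -80102 (T = 693 + (-132 - 11*1)*565 = 693 + (-132 - 11)*565 = 693 - 143*565 = 693 - 80795 = -80102)
(-1518549 + 377128) - T = (-1518549 + 377128) - 1*(-80102) = -1141421 + 80102 = -1061319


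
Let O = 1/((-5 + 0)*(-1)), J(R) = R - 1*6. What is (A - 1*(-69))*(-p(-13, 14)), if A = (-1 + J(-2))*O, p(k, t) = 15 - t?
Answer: -336/5 ≈ -67.200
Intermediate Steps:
J(R) = -6 + R (J(R) = R - 6 = -6 + R)
O = 1/5 (O = 1/(-5*(-1)) = 1/5 ≈ 0.20000)
A = -9/5 (A = (-1 + (-6 - 2))*(1/5) = (-1 - 8)*(1/5) = -9*1/5 = -9/5 ≈ -1.8000)
(A - 1*(-69))*(-p(-13, 14)) = (-9/5 - 1*(-69))*(-(15 - 1*14)) = (-9/5 + 69)*(-(15 - 14)) = 336*(-1*1)/5 = (336/5)*(-1) = -336/5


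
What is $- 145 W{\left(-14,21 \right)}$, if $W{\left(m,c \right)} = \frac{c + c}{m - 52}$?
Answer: $\frac{1015}{11} \approx 92.273$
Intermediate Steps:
$W{\left(m,c \right)} = \frac{2 c}{-52 + m}$
$- 145 W{\left(-14,21 \right)} = - 145 \cdot 2 \cdot 21 \frac{1}{-52 - 14} = - 145 \cdot 2 \cdot 21 \frac{1}{-66} = - 145 \cdot 2 \cdot 21 \left(- \frac{1}{66}\right) = \left(-145\right) \left(- \frac{7}{11}\right) = \frac{1015}{11}$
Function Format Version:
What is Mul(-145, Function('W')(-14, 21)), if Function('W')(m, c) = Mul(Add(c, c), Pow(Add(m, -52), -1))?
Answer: Rational(1015, 11) ≈ 92.273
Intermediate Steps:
Function('W')(m, c) = Mul(2, c, Pow(Add(-52, m), -1)) (Function('W')(m, c) = Mul(Mul(2, c), Pow(Add(-52, m), -1)) = Mul(2, c, Pow(Add(-52, m), -1)))
Mul(-145, Function('W')(-14, 21)) = Mul(-145, Mul(2, 21, Pow(Add(-52, -14), -1))) = Mul(-145, Mul(2, 21, Pow(-66, -1))) = Mul(-145, Mul(2, 21, Rational(-1, 66))) = Mul(-145, Rational(-7, 11)) = Rational(1015, 11)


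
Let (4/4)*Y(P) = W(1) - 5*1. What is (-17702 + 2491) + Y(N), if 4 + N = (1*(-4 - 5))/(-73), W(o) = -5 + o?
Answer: -15220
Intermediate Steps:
N = -283/73 (N = -4 + (1*(-4 - 5))/(-73) = -4 + (1*(-9))*(-1/73) = -4 - 9*(-1/73) = -4 + 9/73 = -283/73 ≈ -3.8767)
Y(P) = -9 (Y(P) = (-5 + 1) - 5*1 = -4 - 5 = -9)
(-17702 + 2491) + Y(N) = (-17702 + 2491) - 9 = -15211 - 9 = -15220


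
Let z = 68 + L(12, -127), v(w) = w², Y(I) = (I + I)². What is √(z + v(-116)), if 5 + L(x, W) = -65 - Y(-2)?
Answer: √13438 ≈ 115.92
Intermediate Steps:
Y(I) = 4*I² (Y(I) = (2*I)² = 4*I²)
L(x, W) = -86 (L(x, W) = -5 + (-65 - 4*(-2)²) = -5 + (-65 - 4*4) = -5 + (-65 - 1*16) = -5 + (-65 - 16) = -5 - 81 = -86)
z = -18 (z = 68 - 86 = -18)
√(z + v(-116)) = √(-18 + (-116)²) = √(-18 + 13456) = √13438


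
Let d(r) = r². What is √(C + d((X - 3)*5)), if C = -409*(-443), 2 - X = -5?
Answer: √181587 ≈ 426.13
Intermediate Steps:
X = 7 (X = 2 - 1*(-5) = 2 + 5 = 7)
C = 181187
√(C + d((X - 3)*5)) = √(181187 + ((7 - 3)*5)²) = √(181187 + (4*5)²) = √(181187 + 20²) = √(181187 + 400) = √181587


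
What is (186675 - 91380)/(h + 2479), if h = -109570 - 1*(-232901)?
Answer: 19059/25162 ≈ 0.75745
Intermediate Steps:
h = 123331 (h = -109570 + 232901 = 123331)
(186675 - 91380)/(h + 2479) = (186675 - 91380)/(123331 + 2479) = 95295/125810 = 95295*(1/125810) = 19059/25162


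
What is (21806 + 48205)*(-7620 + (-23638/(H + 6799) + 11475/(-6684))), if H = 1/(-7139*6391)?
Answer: -184481822324050875980523/345570317104900 ≈ -5.3385e+8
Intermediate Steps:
H = -1/45625349 (H = -1/7139*1/6391 = -1/45625349 ≈ -2.1918e-8)
(21806 + 48205)*(-7620 + (-23638/(H + 6799) + 11475/(-6684))) = (21806 + 48205)*(-7620 + (-23638/(-1/45625349 + 6799) + 11475/(-6684))) = 70011*(-7620 + (-23638/310206747850/45625349 + 11475*(-1/6684))) = 70011*(-7620 + (-23638*45625349/310206747850 - 3825/2228)) = 70011*(-7620 + (-539245999831/155103373925 - 3825/2228)) = 70011*(-7620 - 1794710492886593/345570317104900) = 70011*(-2635040526832224593/345570317104900) = -184481822324050875980523/345570317104900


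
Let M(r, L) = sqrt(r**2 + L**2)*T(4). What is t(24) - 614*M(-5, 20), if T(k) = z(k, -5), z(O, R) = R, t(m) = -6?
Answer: -6 + 15350*sqrt(17) ≈ 63284.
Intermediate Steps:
T(k) = -5
M(r, L) = -5*sqrt(L**2 + r**2) (M(r, L) = sqrt(r**2 + L**2)*(-5) = sqrt(L**2 + r**2)*(-5) = -5*sqrt(L**2 + r**2))
t(24) - 614*M(-5, 20) = -6 - (-3070)*sqrt(20**2 + (-5)**2) = -6 - (-3070)*sqrt(400 + 25) = -6 - (-3070)*sqrt(425) = -6 - (-3070)*5*sqrt(17) = -6 - (-15350)*sqrt(17) = -6 + 15350*sqrt(17)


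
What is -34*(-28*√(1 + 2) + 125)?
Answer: -4250 + 952*√3 ≈ -2601.1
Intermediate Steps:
-34*(-28*√(1 + 2) + 125) = -34*(-28*√3 + 125) = -34*(125 - 28*√3) = -4250 + 952*√3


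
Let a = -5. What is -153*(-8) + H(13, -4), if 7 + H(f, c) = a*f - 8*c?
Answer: 1184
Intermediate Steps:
H(f, c) = -7 - 8*c - 5*f (H(f, c) = -7 + (-5*f - 8*c) = -7 + (-8*c - 5*f) = -7 - 8*c - 5*f)
-153*(-8) + H(13, -4) = -153*(-8) + (-7 - 8*(-4) - 5*13) = 1224 + (-7 + 32 - 65) = 1224 - 40 = 1184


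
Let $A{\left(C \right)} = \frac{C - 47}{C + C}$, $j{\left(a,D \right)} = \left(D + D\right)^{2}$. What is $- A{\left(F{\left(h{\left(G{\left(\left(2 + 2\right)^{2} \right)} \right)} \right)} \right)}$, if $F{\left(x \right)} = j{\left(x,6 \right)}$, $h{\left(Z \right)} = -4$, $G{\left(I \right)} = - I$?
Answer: $- \frac{97}{288} \approx -0.33681$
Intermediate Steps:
$j{\left(a,D \right)} = 4 D^{2}$ ($j{\left(a,D \right)} = \left(2 D\right)^{2} = 4 D^{2}$)
$F{\left(x \right)} = 144$ ($F{\left(x \right)} = 4 \cdot 6^{2} = 4 \cdot 36 = 144$)
$A{\left(C \right)} = \frac{-47 + C}{2 C}$
$- A{\left(F{\left(h{\left(G{\left(\left(2 + 2\right)^{2} \right)} \right)} \right)} \right)} = - \frac{-47 + 144}{2 \cdot 144} = - \frac{97}{2 \cdot 144} = \left(-1\right) \frac{97}{288} = - \frac{97}{288}$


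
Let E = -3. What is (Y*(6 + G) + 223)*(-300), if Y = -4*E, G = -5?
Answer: -70500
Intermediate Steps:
Y = 12 (Y = -4*(-3) = 12)
(Y*(6 + G) + 223)*(-300) = (12*(6 - 5) + 223)*(-300) = (12*1 + 223)*(-300) = (12 + 223)*(-300) = 235*(-300) = -70500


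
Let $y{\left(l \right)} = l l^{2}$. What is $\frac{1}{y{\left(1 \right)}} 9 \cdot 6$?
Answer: $54$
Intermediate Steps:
$y{\left(l \right)} = l^{3}$
$\frac{1}{y{\left(1 \right)}} 9 \cdot 6 = \frac{1}{1^{3}} \cdot 9 \cdot 6 = 1^{-1} \cdot 9 \cdot 6 = 1 \cdot 9 \cdot 6 = 9 \cdot 6 = 54$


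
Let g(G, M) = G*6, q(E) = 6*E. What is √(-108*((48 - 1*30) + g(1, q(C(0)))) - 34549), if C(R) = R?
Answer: I*√37141 ≈ 192.72*I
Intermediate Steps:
g(G, M) = 6*G
√(-108*((48 - 1*30) + g(1, q(C(0)))) - 34549) = √(-108*((48 - 1*30) + 6*1) - 34549) = √(-108*((48 - 30) + 6) - 34549) = √(-108*(18 + 6) - 34549) = √(-108*24 - 34549) = √(-2592 - 34549) = √(-37141) = I*√37141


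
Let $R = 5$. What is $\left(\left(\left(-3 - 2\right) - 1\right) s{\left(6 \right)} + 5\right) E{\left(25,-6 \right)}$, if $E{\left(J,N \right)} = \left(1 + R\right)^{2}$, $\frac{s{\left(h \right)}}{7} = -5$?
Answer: $7740$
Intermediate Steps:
$s{\left(h \right)} = -35$ ($s{\left(h \right)} = 7 \left(-5\right) = -35$)
$E{\left(J,N \right)} = 36$ ($E{\left(J,N \right)} = \left(1 + 5\right)^{2} = 6^{2} = 36$)
$\left(\left(\left(-3 - 2\right) - 1\right) s{\left(6 \right)} + 5\right) E{\left(25,-6 \right)} = \left(\left(\left(-3 - 2\right) - 1\right) \left(-35\right) + 5\right) 36 = \left(\left(-5 - 1\right) \left(-35\right) + 5\right) 36 = \left(\left(-6\right) \left(-35\right) + 5\right) 36 = \left(210 + 5\right) 36 = 215 \cdot 36 = 7740$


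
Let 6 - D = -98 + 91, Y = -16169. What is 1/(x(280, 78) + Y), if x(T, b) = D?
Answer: -1/16156 ≈ -6.1897e-5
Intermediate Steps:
D = 13 (D = 6 - (-98 + 91) = 6 - 1*(-7) = 6 + 7 = 13)
x(T, b) = 13
1/(x(280, 78) + Y) = 1/(13 - 16169) = 1/(-16156) = -1/16156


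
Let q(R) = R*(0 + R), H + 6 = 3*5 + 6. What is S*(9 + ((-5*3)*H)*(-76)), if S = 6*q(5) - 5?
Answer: 2480805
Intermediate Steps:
H = 15 (H = -6 + (3*5 + 6) = -6 + (15 + 6) = -6 + 21 = 15)
q(R) = R**2 (q(R) = R*R = R**2)
S = 145 (S = 6*5**2 - 5 = 6*25 - 5 = 150 - 5 = 145)
S*(9 + ((-5*3)*H)*(-76)) = 145*(9 + (-5*3*15)*(-76)) = 145*(9 - 15*15*(-76)) = 145*(9 - 225*(-76)) = 145*(9 + 17100) = 145*17109 = 2480805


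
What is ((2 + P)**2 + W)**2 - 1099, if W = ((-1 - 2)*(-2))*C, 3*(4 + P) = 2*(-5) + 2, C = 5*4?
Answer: 1539157/81 ≈ 19002.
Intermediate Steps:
C = 20
P = -20/3 (P = -4 + (2*(-5) + 2)/3 = -4 + (-10 + 2)/3 = -4 + (1/3)*(-8) = -4 - 8/3 = -20/3 ≈ -6.6667)
W = 120 (W = ((-1 - 2)*(-2))*20 = -3*(-2)*20 = 6*20 = 120)
((2 + P)**2 + W)**2 - 1099 = ((2 - 20/3)**2 + 120)**2 - 1099 = ((-14/3)**2 + 120)**2 - 1099 = (196/9 + 120)**2 - 1099 = (1276/9)**2 - 1099 = 1628176/81 - 1099 = 1539157/81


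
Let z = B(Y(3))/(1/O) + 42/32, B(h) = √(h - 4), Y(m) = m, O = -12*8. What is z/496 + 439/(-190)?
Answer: -1739957/753920 - 6*I/31 ≈ -2.3079 - 0.19355*I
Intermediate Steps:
O = -96
B(h) = √(-4 + h)
z = 21/16 - 96*I (z = √(-4 + 3)/(1/(-96)) + 42/32 = √(-1)/(-1/96) + 42*(1/32) = I*(-96) + 21/16 = -96*I + 21/16 = 21/16 - 96*I ≈ 1.3125 - 96.0*I)
z/496 + 439/(-190) = (21/16 - 96*I)/496 + 439/(-190) = (21/16 - 96*I)*(1/496) + 439*(-1/190) = (21/7936 - 6*I/31) - 439/190 = -1739957/753920 - 6*I/31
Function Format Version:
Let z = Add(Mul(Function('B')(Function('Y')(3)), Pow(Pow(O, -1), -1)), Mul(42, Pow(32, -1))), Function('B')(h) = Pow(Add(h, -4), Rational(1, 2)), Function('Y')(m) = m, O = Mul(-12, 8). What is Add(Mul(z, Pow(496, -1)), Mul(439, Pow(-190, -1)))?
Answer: Add(Rational(-1739957, 753920), Mul(Rational(-6, 31), I)) ≈ Add(-2.3079, Mul(-0.19355, I))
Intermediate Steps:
O = -96
Function('B')(h) = Pow(Add(-4, h), Rational(1, 2))
z = Add(Rational(21, 16), Mul(-96, I)) (z = Add(Mul(Pow(Add(-4, 3), Rational(1, 2)), Pow(Pow(-96, -1), -1)), Mul(42, Pow(32, -1))) = Add(Mul(Pow(-1, Rational(1, 2)), Pow(Rational(-1, 96), -1)), Mul(42, Rational(1, 32))) = Add(Mul(I, -96), Rational(21, 16)) = Add(Mul(-96, I), Rational(21, 16)) = Add(Rational(21, 16), Mul(-96, I)) ≈ Add(1.3125, Mul(-96.000, I)))
Add(Mul(z, Pow(496, -1)), Mul(439, Pow(-190, -1))) = Add(Mul(Add(Rational(21, 16), Mul(-96, I)), Pow(496, -1)), Mul(439, Pow(-190, -1))) = Add(Mul(Add(Rational(21, 16), Mul(-96, I)), Rational(1, 496)), Mul(439, Rational(-1, 190))) = Add(Add(Rational(21, 7936), Mul(Rational(-6, 31), I)), Rational(-439, 190)) = Add(Rational(-1739957, 753920), Mul(Rational(-6, 31), I))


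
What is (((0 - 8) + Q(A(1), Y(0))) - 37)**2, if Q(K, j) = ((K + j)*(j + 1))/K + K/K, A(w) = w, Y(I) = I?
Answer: 1849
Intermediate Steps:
Q(K, j) = 1 + (1 + j)*(K + j)/K (Q(K, j) = ((K + j)*(1 + j))/K + 1 = ((1 + j)*(K + j))/K + 1 = (1 + j)*(K + j)/K + 1 = 1 + (1 + j)*(K + j)/K)
(((0 - 8) + Q(A(1), Y(0))) - 37)**2 = (((0 - 8) + (0 + 0**2 + 1*(2 + 0))/1) - 37)**2 = ((-8 + 1*(0 + 0 + 1*2)) - 37)**2 = ((-8 + 1*(0 + 0 + 2)) - 37)**2 = ((-8 + 1*2) - 37)**2 = ((-8 + 2) - 37)**2 = (-6 - 37)**2 = (-43)**2 = 1849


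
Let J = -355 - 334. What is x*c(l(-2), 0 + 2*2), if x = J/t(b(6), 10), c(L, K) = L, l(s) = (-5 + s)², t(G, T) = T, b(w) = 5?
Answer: -33761/10 ≈ -3376.1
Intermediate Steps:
J = -689
x = -689/10 ≈ -68.900
x*c(l(-2), 0 + 2*2) = -689*(-5 - 2)²/10 = -689/10*(-7)² = -689/10*49 = -33761/10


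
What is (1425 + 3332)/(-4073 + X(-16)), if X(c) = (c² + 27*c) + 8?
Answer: -4757/4241 ≈ -1.1217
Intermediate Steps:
X(c) = 8 + c² + 27*c
(1425 + 3332)/(-4073 + X(-16)) = (1425 + 3332)/(-4073 + (8 + (-16)² + 27*(-16))) = 4757/(-4073 + (8 + 256 - 432)) = 4757/(-4073 - 168) = 4757/(-4241) = 4757*(-1/4241) = -4757/4241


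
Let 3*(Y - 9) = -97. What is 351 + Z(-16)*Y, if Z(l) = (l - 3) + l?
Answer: 3503/3 ≈ 1167.7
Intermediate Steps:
Y = -70/3 (Y = 9 + (⅓)*(-97) = 9 - 97/3 = -70/3 ≈ -23.333)
Z(l) = -3 + 2*l (Z(l) = (-3 + l) + l = -3 + 2*l)
351 + Z(-16)*Y = 351 + (-3 + 2*(-16))*(-70/3) = 351 + (-3 - 32)*(-70/3) = 351 - 35*(-70/3) = 351 + 2450/3 = 3503/3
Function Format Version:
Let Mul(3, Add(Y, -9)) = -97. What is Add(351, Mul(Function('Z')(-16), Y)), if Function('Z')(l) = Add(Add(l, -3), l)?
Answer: Rational(3503, 3) ≈ 1167.7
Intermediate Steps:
Y = Rational(-70, 3) (Y = Add(9, Mul(Rational(1, 3), -97)) = Add(9, Rational(-97, 3)) = Rational(-70, 3) ≈ -23.333)
Function('Z')(l) = Add(-3, Mul(2, l)) (Function('Z')(l) = Add(Add(-3, l), l) = Add(-3, Mul(2, l)))
Add(351, Mul(Function('Z')(-16), Y)) = Add(351, Mul(Add(-3, Mul(2, -16)), Rational(-70, 3))) = Add(351, Mul(Add(-3, -32), Rational(-70, 3))) = Add(351, Mul(-35, Rational(-70, 3))) = Add(351, Rational(2450, 3)) = Rational(3503, 3)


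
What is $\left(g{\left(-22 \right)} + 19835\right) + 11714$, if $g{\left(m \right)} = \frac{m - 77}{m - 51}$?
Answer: $\frac{2303176}{73} \approx 31550.0$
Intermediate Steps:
$g{\left(m \right)} = \frac{-77 + m}{-51 + m}$
$\left(g{\left(-22 \right)} + 19835\right) + 11714 = \left(\frac{-77 - 22}{-51 - 22} + 19835\right) + 11714 = \left(\frac{1}{-73} \left(-99\right) + 19835\right) + 11714 = \left(\left(- \frac{1}{73}\right) \left(-99\right) + 19835\right) + 11714 = \left(\frac{99}{73} + 19835\right) + 11714 = \frac{1448054}{73} + 11714 = \frac{2303176}{73}$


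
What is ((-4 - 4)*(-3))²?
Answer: 576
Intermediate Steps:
((-4 - 4)*(-3))² = (-8*(-3))² = 24² = 576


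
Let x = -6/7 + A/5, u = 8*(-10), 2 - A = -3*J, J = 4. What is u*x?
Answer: -1088/7 ≈ -155.43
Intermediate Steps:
A = 14 (A = 2 - (-3)*4 = 2 - 1*(-12) = 2 + 12 = 14)
u = -80
x = 68/35 (x = -6/7 + 14/5 = 68/35 ≈ 1.9429)
u*x = -80*68/35 = -1088/7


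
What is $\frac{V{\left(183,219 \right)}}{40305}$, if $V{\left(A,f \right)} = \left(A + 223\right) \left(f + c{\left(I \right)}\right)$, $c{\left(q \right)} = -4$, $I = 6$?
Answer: $\frac{17458}{8061} \approx 2.1657$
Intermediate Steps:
$V{\left(A,f \right)} = \left(-4 + f\right) \left(223 + A\right)$ ($V{\left(A,f \right)} = \left(A + 223\right) \left(f - 4\right) = \left(223 + A\right) \left(-4 + f\right) = \left(-4 + f\right) \left(223 + A\right)$)
$\frac{V{\left(183,219 \right)}}{40305} = \frac{-892 - 732 + 223 \cdot 219 + 183 \cdot 219}{40305} = \left(-892 - 732 + 48837 + 40077\right) \frac{1}{40305} = 87290 \cdot \frac{1}{40305} = \frac{17458}{8061}$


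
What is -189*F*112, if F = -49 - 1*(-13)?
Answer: 762048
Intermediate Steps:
F = -36 (F = -49 + 13 = -36)
-189*F*112 = -189*(-36)*112 = 6804*112 = 762048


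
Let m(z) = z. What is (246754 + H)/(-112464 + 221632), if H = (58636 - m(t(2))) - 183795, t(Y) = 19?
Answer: 15197/13646 ≈ 1.1137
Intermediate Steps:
H = -125178 (H = (58636 - 1*19) - 183795 = (58636 - 19) - 183795 = 58617 - 183795 = -125178)
(246754 + H)/(-112464 + 221632) = (246754 - 125178)/(-112464 + 221632) = 121576/109168 = 121576*(1/109168) = 15197/13646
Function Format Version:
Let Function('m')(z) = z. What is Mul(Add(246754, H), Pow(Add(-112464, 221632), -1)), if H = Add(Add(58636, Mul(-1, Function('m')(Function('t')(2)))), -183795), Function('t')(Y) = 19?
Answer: Rational(15197, 13646) ≈ 1.1137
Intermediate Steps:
H = -125178 (H = Add(Add(58636, Mul(-1, 19)), -183795) = Add(Add(58636, -19), -183795) = Add(58617, -183795) = -125178)
Mul(Add(246754, H), Pow(Add(-112464, 221632), -1)) = Mul(Add(246754, -125178), Pow(Add(-112464, 221632), -1)) = Mul(121576, Pow(109168, -1)) = Mul(121576, Rational(1, 109168)) = Rational(15197, 13646)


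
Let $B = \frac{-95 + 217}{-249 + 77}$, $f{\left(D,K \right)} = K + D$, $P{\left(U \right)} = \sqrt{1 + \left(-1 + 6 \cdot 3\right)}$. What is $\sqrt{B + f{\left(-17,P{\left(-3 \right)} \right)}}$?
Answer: $\frac{\sqrt{-130978 + 22188 \sqrt{2}}}{86} \approx 3.6697 i$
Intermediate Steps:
$P{\left(U \right)} = 3 \sqrt{2}$ ($P{\left(U \right)} = \sqrt{1 + \left(-1 + 18\right)} = \sqrt{1 + 17} = \sqrt{18} = 3 \sqrt{2}$)
$f{\left(D,K \right)} = D + K$
$B = - \frac{61}{86}$ ($B = \frac{122}{-172} = 122 \left(- \frac{1}{172}\right) = - \frac{61}{86} \approx -0.7093$)
$\sqrt{B + f{\left(-17,P{\left(-3 \right)} \right)}} = \sqrt{- \frac{61}{86} - \left(17 - 3 \sqrt{2}\right)} = \sqrt{- \frac{1523}{86} + 3 \sqrt{2}}$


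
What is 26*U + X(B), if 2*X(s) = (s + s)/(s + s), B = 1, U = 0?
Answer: ½ ≈ 0.50000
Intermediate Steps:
X(s) = ½ (X(s) = ((s + s)/(s + s))/2 = ((2*s)/((2*s)))/2 = ((2*s)*(1/(2*s)))/2 = (½)*1 = ½)
26*U + X(B) = 26*0 + ½ = 0 + ½ = ½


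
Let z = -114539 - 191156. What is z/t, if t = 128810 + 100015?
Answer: -61139/45765 ≈ -1.3359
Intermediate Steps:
z = -305695
t = 228825
z/t = -305695/228825 = -305695*1/228825 = -61139/45765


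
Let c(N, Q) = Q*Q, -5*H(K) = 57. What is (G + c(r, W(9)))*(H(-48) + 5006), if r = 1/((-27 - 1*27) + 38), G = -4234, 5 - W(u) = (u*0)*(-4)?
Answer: -105111357/5 ≈ -2.1022e+7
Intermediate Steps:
W(u) = 5 (W(u) = 5 - u*0*(-4) = 5 - 0*(-4) = 5 - 1*0 = 5 + 0 = 5)
H(K) = -57/5 (H(K) = -⅕*57 = -57/5)
r = -1/16 (r = 1/((-27 - 27) + 38) = 1/(-54 + 38) = 1/(-16) = -1/16 ≈ -0.062500)
c(N, Q) = Q²
(G + c(r, W(9)))*(H(-48) + 5006) = (-4234 + 5²)*(-57/5 + 5006) = (-4234 + 25)*(24973/5) = -4209*24973/5 = -105111357/5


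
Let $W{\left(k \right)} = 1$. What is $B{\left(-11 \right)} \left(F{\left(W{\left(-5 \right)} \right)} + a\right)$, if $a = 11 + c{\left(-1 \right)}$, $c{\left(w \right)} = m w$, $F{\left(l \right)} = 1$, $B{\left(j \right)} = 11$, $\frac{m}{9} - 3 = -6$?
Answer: $429$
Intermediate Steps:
$m = -27$ ($m = 27 + 9 \left(-6\right) = 27 - 54 = -27$)
$c{\left(w \right)} = - 27 w$
$a = 38$ ($a = 11 - -27 = 11 + 27 = 38$)
$B{\left(-11 \right)} \left(F{\left(W{\left(-5 \right)} \right)} + a\right) = 11 \left(1 + 38\right) = 11 \cdot 39 = 429$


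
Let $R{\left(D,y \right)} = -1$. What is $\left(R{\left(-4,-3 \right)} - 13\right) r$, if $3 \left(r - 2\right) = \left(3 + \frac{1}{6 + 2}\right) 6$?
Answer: $- \frac{231}{2} \approx -115.5$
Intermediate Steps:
$r = \frac{33}{4}$ ($r = 2 + \frac{\left(3 + \frac{1}{6 + 2}\right) 6}{3} = 2 + \frac{\left(3 + \frac{1}{8}\right) 6}{3} = 2 + \frac{\frac{25}{8} \cdot 6}{3} = 2 + \frac{1}{3} \cdot \frac{75}{4} = 2 + \frac{25}{4} = \frac{33}{4} \approx 8.25$)
$\left(R{\left(-4,-3 \right)} - 13\right) r = \left(-1 - 13\right) \frac{33}{4} = \left(-14\right) \frac{33}{4} = - \frac{231}{2}$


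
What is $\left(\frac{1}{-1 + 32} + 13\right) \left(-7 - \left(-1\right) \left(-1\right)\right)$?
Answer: $- \frac{3232}{31} \approx -104.26$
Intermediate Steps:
$\left(\frac{1}{-1 + 32} + 13\right) \left(-7 - \left(-1\right) \left(-1\right)\right) = \left(\frac{1}{31} + 13\right) \left(-7 - 1\right) = \frac{404}{31} \left(-8\right) = - \frac{3232}{31}$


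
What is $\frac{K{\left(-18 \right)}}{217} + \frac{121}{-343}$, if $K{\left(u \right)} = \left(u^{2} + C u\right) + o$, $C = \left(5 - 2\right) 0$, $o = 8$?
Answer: $\frac{12517}{10633} \approx 1.1772$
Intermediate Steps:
$C = 0$ ($C = 3 \cdot 0 = 0$)
$K{\left(u \right)} = 8 + u^{2}$ ($K{\left(u \right)} = \left(u^{2} + 0 u\right) + 8 = \left(u^{2} + 0\right) + 8 = u^{2} + 8 = 8 + u^{2}$)
$\frac{K{\left(-18 \right)}}{217} + \frac{121}{-343} = \frac{8 + \left(-18\right)^{2}}{217} + \frac{121}{-343} = \left(8 + 324\right) \frac{1}{217} + 121 \left(- \frac{1}{343}\right) = 332 \cdot \frac{1}{217} - \frac{121}{343} = \frac{332}{217} - \frac{121}{343} = \frac{12517}{10633}$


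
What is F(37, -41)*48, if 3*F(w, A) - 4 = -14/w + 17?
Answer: 12208/37 ≈ 329.95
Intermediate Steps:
F(w, A) = 7 - 14/(3*w) (F(w, A) = 4/3 + (-14/w + 17)/3 = 4/3 + (17 - 14/w)/3 = 4/3 + (17/3 - 14/(3*w)) = 7 - 14/(3*w))
F(37, -41)*48 = (7 - 14/3/37)*48 = (7 - 14/3*1/37)*48 = (7 - 14/111)*48 = (763/111)*48 = 12208/37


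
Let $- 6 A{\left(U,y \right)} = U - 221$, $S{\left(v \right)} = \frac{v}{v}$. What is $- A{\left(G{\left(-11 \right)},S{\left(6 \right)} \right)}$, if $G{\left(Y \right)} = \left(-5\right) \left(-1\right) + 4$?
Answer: $- \frac{106}{3} \approx -35.333$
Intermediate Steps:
$S{\left(v \right)} = 1$
$G{\left(Y \right)} = 9$ ($G{\left(Y \right)} = 5 + 4 = 9$)
$A{\left(U,y \right)} = \frac{221}{6} - \frac{U}{6}$ ($A{\left(U,y \right)} = - \frac{U - 221}{6} = - \frac{-221 + U}{6} = \frac{221}{6} - \frac{U}{6}$)
$- A{\left(G{\left(-11 \right)},S{\left(6 \right)} \right)} = - (\frac{221}{6} - \frac{3}{2}) = \left(-1\right) \frac{106}{3} = - \frac{106}{3}$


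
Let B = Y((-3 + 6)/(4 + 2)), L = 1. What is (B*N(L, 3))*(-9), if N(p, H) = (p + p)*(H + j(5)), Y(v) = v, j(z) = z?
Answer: -72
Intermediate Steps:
B = 1/2 (B = (-3 + 6)/(4 + 2) = 3/6 = 3*(1/6) = 1/2 ≈ 0.50000)
N(p, H) = 2*p*(5 + H) (N(p, H) = (p + p)*(H + 5) = (2*p)*(5 + H) = 2*p*(5 + H))
(B*N(L, 3))*(-9) = ((2*1*(5 + 3))/2)*(-9) = ((2*1*8)/2)*(-9) = ((1/2)*16)*(-9) = 8*(-9) = -72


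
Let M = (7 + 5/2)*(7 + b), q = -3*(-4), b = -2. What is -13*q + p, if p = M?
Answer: -217/2 ≈ -108.50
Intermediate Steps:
q = 12
M = 95/2 (M = (7 + 5/2)*(7 - 2) = (7 + 5*(½))*5 = (7 + 5/2)*5 = (19/2)*5 = 95/2 ≈ 47.500)
p = 95/2 ≈ 47.500
-13*q + p = -13*12 + 95/2 = -156 + 95/2 = -217/2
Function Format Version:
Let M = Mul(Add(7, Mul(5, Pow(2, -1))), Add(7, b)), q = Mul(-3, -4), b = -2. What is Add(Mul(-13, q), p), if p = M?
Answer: Rational(-217, 2) ≈ -108.50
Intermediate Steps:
q = 12
M = Rational(95, 2) (M = Mul(Add(7, Mul(5, Pow(2, -1))), Add(7, -2)) = Mul(Add(7, Mul(5, Rational(1, 2))), 5) = Mul(Add(7, Rational(5, 2)), 5) = Mul(Rational(19, 2), 5) = Rational(95, 2) ≈ 47.500)
p = Rational(95, 2) ≈ 47.500
Add(Mul(-13, q), p) = Add(Mul(-13, 12), Rational(95, 2)) = Add(-156, Rational(95, 2)) = Rational(-217, 2)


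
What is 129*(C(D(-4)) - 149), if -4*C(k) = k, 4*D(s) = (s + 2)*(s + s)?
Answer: -19350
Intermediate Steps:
D(s) = s*(2 + s)/2 (D(s) = ((s + 2)*(s + s))/4 = ((2 + s)*(2*s))/4 = (2*s*(2 + s))/4 = s*(2 + s)/2)
C(k) = -k/4
129*(C(D(-4)) - 149) = 129*(-(-4)*(2 - 4)/8 - 149) = 129*(-(-4)*(-2)/8 - 149) = 129*(-1/4*4 - 149) = 129*(-1 - 149) = 129*(-150) = -19350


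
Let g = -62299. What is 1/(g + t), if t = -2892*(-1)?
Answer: -1/59407 ≈ -1.6833e-5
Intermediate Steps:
t = 2892 (t = -482*(-6) = 2892)
1/(g + t) = 1/(-62299 + 2892) = 1/(-59407) = -1/59407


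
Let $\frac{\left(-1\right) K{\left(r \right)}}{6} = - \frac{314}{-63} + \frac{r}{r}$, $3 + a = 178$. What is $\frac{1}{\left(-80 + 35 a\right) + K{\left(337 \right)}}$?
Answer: $\frac{21}{126191} \approx 0.00016641$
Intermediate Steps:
$a = 175$ ($a = -3 + 178 = 175$)
$K{\left(r \right)} = - \frac{754}{21}$ ($K{\left(r \right)} = - 6 \left(- \frac{314}{-63} + \frac{r}{r}\right) = - 6 \left(\left(-314\right) \left(- \frac{1}{63}\right) + 1\right) = - 6 \left(\frac{314}{63} + 1\right) = \left(-6\right) \frac{377}{63} = - \frac{754}{21}$)
$\frac{1}{\left(-80 + 35 a\right) + K{\left(337 \right)}} = \frac{1}{\left(-80 + 35 \cdot 175\right) - \frac{754}{21}} = \frac{1}{\left(-80 + 6125\right) - \frac{754}{21}} = \frac{1}{6045 - \frac{754}{21}} = \frac{1}{\frac{126191}{21}} = \frac{21}{126191}$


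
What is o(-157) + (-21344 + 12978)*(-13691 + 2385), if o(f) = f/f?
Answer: 94585997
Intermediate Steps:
o(f) = 1
o(-157) + (-21344 + 12978)*(-13691 + 2385) = 1 + (-21344 + 12978)*(-13691 + 2385) = 1 - 8366*(-11306) = 1 + 94585996 = 94585997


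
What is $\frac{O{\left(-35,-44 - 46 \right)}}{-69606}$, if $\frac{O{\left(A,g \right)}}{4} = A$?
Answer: $\frac{70}{34803} \approx 0.0020113$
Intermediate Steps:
$O{\left(A,g \right)} = 4 A$
$\frac{O{\left(-35,-44 - 46 \right)}}{-69606} = \frac{4 \left(-35\right)}{-69606} = \left(-140\right) \left(- \frac{1}{69606}\right) = \frac{70}{34803}$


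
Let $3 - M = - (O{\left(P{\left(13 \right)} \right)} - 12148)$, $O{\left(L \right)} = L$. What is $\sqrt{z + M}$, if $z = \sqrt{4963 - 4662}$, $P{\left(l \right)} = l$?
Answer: $\sqrt{-12132 + \sqrt{301}} \approx 110.07 i$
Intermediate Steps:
$M = -12132$ ($M = 3 - - (13 - 12148) = 3 - \left(-1\right) \left(-12135\right) = 3 - 12135 = -12132$)
$z = \sqrt{301} \approx 17.349$
$\sqrt{z + M} = \sqrt{\sqrt{301} - 12132} = \sqrt{-12132 + \sqrt{301}}$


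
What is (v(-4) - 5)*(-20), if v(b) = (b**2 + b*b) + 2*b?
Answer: -380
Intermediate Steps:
v(b) = 2*b + 2*b**2 (v(b) = (b**2 + b**2) + 2*b = 2*b**2 + 2*b = 2*b + 2*b**2)
(v(-4) - 5)*(-20) = (2*(-4)*(1 - 4) - 5)*(-20) = (2*(-4)*(-3) - 5)*(-20) = (24 - 5)*(-20) = 19*(-20) = -380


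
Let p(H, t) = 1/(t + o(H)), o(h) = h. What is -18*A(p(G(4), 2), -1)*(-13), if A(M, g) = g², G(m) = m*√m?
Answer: 234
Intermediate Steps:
G(m) = m^(3/2)
p(H, t) = 1/(H + t) (p(H, t) = 1/(t + H) = 1/(H + t))
-18*A(p(G(4), 2), -1)*(-13) = -18*(-1)²*(-13) = -18*1*(-13) = -18*(-13) = 234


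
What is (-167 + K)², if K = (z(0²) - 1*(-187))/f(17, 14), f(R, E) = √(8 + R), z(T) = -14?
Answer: 438244/25 ≈ 17530.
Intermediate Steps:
K = 173/5 (K = (-14 - 1*(-187))/(√(8 + 17)) = (-14 + 187)/(√25) = 173/5 ≈ 34.600)
(-167 + K)² = (-167 + 173/5)² = (-662/5)² = 438244/25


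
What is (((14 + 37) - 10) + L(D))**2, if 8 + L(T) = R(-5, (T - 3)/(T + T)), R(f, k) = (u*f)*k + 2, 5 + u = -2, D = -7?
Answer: 3600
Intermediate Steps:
u = -7 (u = -5 - 2 = -7)
R(f, k) = 2 - 7*f*k (R(f, k) = (-7*f)*k + 2 = -7*f*k + 2 = 2 - 7*f*k)
L(T) = -6 + 35*(-3 + T)/(2*T) (L(T) = -8 + (2 - 7*(-5)*(T - 3)/(T + T)) = -8 + (2 - 7*(-5)*(-3 + T)/((2*T))) = -8 + (2 - 7*(-5)*(-3 + T)*(1/(2*T))) = -8 + (2 - 7*(-5)*(-3 + T)/(2*T)) = -8 + (2 + 35*(-3 + T)/(2*T)) = -6 + 35*(-3 + T)/(2*T))
(((14 + 37) - 10) + L(D))**2 = (((14 + 37) - 10) + (1/2)*(-105 + 23*(-7))/(-7))**2 = ((51 - 10) + (1/2)*(-1/7)*(-105 - 161))**2 = (41 + (1/2)*(-1/7)*(-266))**2 = (41 + 19)**2 = 60**2 = 3600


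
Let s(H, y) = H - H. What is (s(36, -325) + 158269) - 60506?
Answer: 97763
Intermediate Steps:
s(H, y) = 0
(s(36, -325) + 158269) - 60506 = (0 + 158269) - 60506 = 158269 - 60506 = 97763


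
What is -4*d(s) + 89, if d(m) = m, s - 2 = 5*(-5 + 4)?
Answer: 101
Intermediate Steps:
s = -3 (s = 2 + 5*(-5 + 4) = 2 + 5*(-1) = 2 - 5 = -3)
-4*d(s) + 89 = -4*(-3) + 89 = 12 + 89 = 101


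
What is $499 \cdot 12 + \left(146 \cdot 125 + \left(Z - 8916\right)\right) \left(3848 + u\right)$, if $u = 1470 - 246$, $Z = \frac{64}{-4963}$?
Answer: $\frac{234987978060}{4963} \approx 4.7348 \cdot 10^{7}$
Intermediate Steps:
$Z = - \frac{64}{4963}$ ($Z = 64 \left(- \frac{1}{4963}\right) = - \frac{64}{4963} \approx -0.012895$)
$u = 1224$ ($u = 1470 - 246 = 1224$)
$499 \cdot 12 + \left(146 \cdot 125 + \left(Z - 8916\right)\right) \left(3848 + u\right) = 499 \cdot 12 + \left(146 \cdot 125 - \frac{44250172}{4963}\right) \left(3848 + 1224\right) = 5988 + \left(18250 - \frac{44250172}{4963}\right) 5072 = 5988 + \frac{46324578}{4963} \cdot 5072 = 5988 + \frac{234958259616}{4963} = \frac{234987978060}{4963}$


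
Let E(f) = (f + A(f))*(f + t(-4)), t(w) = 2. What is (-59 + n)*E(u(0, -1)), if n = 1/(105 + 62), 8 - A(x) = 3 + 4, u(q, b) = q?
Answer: -19704/167 ≈ -117.99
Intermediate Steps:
A(x) = 1 (A(x) = 8 - (3 + 4) = 8 - 1*7 = 8 - 7 = 1)
n = 1/167 ≈ 0.0059880
E(f) = (1 + f)*(2 + f) (E(f) = (f + 1)*(f + 2) = (1 + f)*(2 + f))
(-59 + n)*E(u(0, -1)) = (-59 + 1/167)*(2 + 0**2 + 3*0) = -9852*(2 + 0 + 0)/167 = -9852/167*2 = -19704/167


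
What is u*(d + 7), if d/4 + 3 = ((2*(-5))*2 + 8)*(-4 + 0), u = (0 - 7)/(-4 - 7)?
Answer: 119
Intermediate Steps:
u = 7/11 (u = -7/(-11) = -7*(-1/11) = 7/11 ≈ 0.63636)
d = 180 (d = -12 + 4*(((2*(-5))*2 + 8)*(-4 + 0)) = -12 + 4*((-10*2 + 8)*(-4)) = -12 + 4*((-20 + 8)*(-4)) = -12 + 4*(-12*(-4)) = -12 + 4*48 = -12 + 192 = 180)
u*(d + 7) = 7*(180 + 7)/11 = (7/11)*187 = 119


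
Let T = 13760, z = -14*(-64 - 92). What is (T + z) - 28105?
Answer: -12161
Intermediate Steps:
z = 2184 (z = -14*(-156) = 2184)
(T + z) - 28105 = (13760 + 2184) - 28105 = 15944 - 28105 = -12161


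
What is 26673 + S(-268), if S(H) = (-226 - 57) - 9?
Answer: 26381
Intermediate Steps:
S(H) = -292 (S(H) = -283 - 9 = -292)
26673 + S(-268) = 26673 - 292 = 26381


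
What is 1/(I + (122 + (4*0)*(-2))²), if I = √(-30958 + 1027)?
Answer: 14884/221563387 - I*√29931/221563387 ≈ 6.7177e-5 - 7.8084e-7*I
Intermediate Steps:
I = I*√29931 (I = √(-29931) = I*√29931 ≈ 173.01*I)
1/(I + (122 + (4*0)*(-2))²) = 1/(I*√29931 + (122 + (4*0)*(-2))²) = 1/(I*√29931 + (122 + 0*(-2))²) = 1/(I*√29931 + (122 + 0)²) = 1/(I*√29931 + 122²) = 1/(I*√29931 + 14884) = 1/(14884 + I*√29931)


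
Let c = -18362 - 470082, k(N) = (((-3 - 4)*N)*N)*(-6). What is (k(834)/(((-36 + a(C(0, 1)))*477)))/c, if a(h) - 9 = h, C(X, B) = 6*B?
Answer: 38642/6471883 ≈ 0.0059708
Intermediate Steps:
a(h) = 9 + h
k(N) = 42*N**2 (k(N) = ((-7*N)*N)*(-6) = -7*N**2*(-6) = 42*N**2)
c = -488444
(k(834)/(((-36 + a(C(0, 1)))*477)))/c = ((42*834**2)/(((-36 + (9 + 6*1))*477)))/(-488444) = ((42*695556)/(((-36 + (9 + 6))*477)))*(-1/488444) = (29213352/(((-36 + 15)*477)))*(-1/488444) = (29213352/((-21*477)))*(-1/488444) = (29213352/(-10017))*(-1/488444) = (29213352*(-1/10017))*(-1/488444) = -154568/53*(-1/488444) = 38642/6471883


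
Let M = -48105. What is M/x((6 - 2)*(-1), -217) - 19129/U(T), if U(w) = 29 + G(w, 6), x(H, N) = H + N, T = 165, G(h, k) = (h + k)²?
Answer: 1403805841/6468670 ≈ 217.02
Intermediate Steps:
U(w) = 29 + (6 + w)² (U(w) = 29 + (w + 6)² = 29 + (6 + w)²)
M/x((6 - 2)*(-1), -217) - 19129/U(T) = -48105/((6 - 2)*(-1) - 217) - 19129/(29 + (6 + 165)²) = -48105/(4*(-1) - 217) - 19129/(29 + 171²) = -48105/(-4 - 217) - 19129/(29 + 29241) = -48105/(-221) - 19129/29270 = -48105*(-1/221) - 19129*1/29270 = 48105/221 - 19129/29270 = 1403805841/6468670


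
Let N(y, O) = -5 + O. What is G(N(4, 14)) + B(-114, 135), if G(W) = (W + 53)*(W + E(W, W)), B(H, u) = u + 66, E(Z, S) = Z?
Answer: 1317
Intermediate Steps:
B(H, u) = 66 + u
G(W) = 2*W*(53 + W) (G(W) = (W + 53)*(W + W) = (53 + W)*(2*W) = 2*W*(53 + W))
G(N(4, 14)) + B(-114, 135) = 2*(-5 + 14)*(53 + (-5 + 14)) + (66 + 135) = 2*9*(53 + 9) + 201 = 2*9*62 + 201 = 1116 + 201 = 1317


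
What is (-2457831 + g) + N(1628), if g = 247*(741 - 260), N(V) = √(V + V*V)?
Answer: -2339024 + 6*√73667 ≈ -2.3374e+6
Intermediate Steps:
N(V) = √(V + V²)
g = 118807 (g = 247*481 = 118807)
(-2457831 + g) + N(1628) = (-2457831 + 118807) + √(1628*(1 + 1628)) = -2339024 + √(1628*1629) = -2339024 + √2652012 = -2339024 + 6*√73667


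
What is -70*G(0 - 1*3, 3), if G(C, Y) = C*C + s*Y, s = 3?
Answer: -1260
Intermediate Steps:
G(C, Y) = C² + 3*Y (G(C, Y) = C*C + 3*Y = C² + 3*Y)
-70*G(0 - 1*3, 3) = -70*((0 - 1*3)² + 3*3) = -70*((0 - 3)² + 9) = -70*((-3)² + 9) = -70*(9 + 9) = -70*18 = -1260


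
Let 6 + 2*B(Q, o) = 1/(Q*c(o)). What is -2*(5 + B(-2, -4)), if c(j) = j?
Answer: -33/8 ≈ -4.1250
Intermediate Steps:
B(Q, o) = -3 + 1/(2*Q*o) (B(Q, o) = -3 + (1/(Q*o))/2 = -3 + 1/(2*Q*o))
-2*(5 + B(-2, -4)) = -2*(5 + (-3 + (½)/(-2*(-4)))) = -2*(5 + (-3 + (½)*(-½)*(-¼))) = -2*(5 + (-3 + 1/16)) = -2*(5 - 47/16) = -2*33/16 = -33/8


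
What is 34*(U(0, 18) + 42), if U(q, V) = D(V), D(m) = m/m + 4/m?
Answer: 13226/9 ≈ 1469.6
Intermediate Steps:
D(m) = 1 + 4/m
U(q, V) = (4 + V)/V
34*(U(0, 18) + 42) = 34*((4 + 18)/18 + 42) = 34*((1/18)*22 + 42) = 34*(11/9 + 42) = 34*(389/9) = 13226/9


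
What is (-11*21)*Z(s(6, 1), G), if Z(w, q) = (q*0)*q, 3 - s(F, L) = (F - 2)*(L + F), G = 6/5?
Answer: 0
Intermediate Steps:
G = 6/5 (G = 6*(1/5) = 6/5 ≈ 1.2000)
s(F, L) = 3 - (-2 + F)*(F + L) (s(F, L) = 3 - (F - 2)*(L + F) = 3 - (-2 + F)*(F + L))
Z(w, q) = 0 (Z(w, q) = 0*q = 0)
(-11*21)*Z(s(6, 1), G) = -11*21*0 = -231*0 = 0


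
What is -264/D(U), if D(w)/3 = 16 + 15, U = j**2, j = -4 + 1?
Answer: -88/31 ≈ -2.8387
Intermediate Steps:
j = -3
U = 9 (U = (-3)**2 = 9)
D(w) = 93 (D(w) = 3*(16 + 15) = 3*31 = 93)
-264/D(U) = -264/93 = -264*1/93 = -88/31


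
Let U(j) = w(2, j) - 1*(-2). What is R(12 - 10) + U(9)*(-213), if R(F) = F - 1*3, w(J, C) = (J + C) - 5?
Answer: -1705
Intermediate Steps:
w(J, C) = -5 + C + J (w(J, C) = (C + J) - 5 = -5 + C + J)
R(F) = -3 + F (R(F) = F - 3 = -3 + F)
U(j) = -1 + j (U(j) = (-5 + j + 2) - 1*(-2) = (-3 + j) + 2 = -1 + j)
R(12 - 10) + U(9)*(-213) = (-3 + (12 - 10)) + (-1 + 9)*(-213) = (-3 + 2) + 8*(-213) = -1 - 1704 = -1705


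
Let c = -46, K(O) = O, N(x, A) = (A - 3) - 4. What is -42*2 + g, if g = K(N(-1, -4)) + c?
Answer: -141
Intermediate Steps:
N(x, A) = -7 + A (N(x, A) = (-3 + A) - 4 = -7 + A)
g = -57 (g = (-7 - 4) - 46 = -11 - 46 = -57)
-42*2 + g = -42*2 - 57 = -84 - 57 = -141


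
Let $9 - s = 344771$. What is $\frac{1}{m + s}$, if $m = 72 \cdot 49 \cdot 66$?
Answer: $- \frac{1}{111914} \approx -8.9354 \cdot 10^{-6}$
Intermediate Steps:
$s = -344762$ ($s = 9 - 344771 = -344762$)
$m = 232848$ ($m = 3528 \cdot 66 = 232848$)
$\frac{1}{m + s} = \frac{1}{232848 - 344762} = \frac{1}{-111914} = - \frac{1}{111914}$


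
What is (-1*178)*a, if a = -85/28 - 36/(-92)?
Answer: 151567/322 ≈ 470.71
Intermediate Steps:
a = -1703/644 (a = -85*1/28 - 36*(-1/92) = -85/28 + 9/23 = -1703/644 ≈ -2.6444)
(-1*178)*a = -1*178*(-1703/644) = -178*(-1703/644) = 151567/322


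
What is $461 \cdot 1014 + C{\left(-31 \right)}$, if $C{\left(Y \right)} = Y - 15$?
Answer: $467408$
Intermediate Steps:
$C{\left(Y \right)} = -15 + Y$ ($C{\left(Y \right)} = Y - 15 = -15 + Y$)
$461 \cdot 1014 + C{\left(-31 \right)} = 461 \cdot 1014 - 46 = 467454 - 46 = 467408$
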